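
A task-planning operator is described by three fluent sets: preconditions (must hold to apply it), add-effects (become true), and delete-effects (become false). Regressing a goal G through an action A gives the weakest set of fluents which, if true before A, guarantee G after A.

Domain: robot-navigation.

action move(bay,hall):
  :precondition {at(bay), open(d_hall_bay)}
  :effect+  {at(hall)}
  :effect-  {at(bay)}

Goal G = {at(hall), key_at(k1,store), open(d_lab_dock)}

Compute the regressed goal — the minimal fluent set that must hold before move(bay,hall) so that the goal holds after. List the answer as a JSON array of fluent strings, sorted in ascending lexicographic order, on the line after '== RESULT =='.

Compute (G \ add) ∪ pre:
  G ∩ del = {}  (empty — regression defined)
  G \ add = {at(hall), key_at(k1,store), open(d_lab_dock)} \ {at(hall)} = {key_at(k1,store), open(d_lab_dock)}
  ∪ pre   = {key_at(k1,store), open(d_lab_dock)} ∪ {at(bay), open(d_hall_bay)}
          = {at(bay), key_at(k1,store), open(d_hall_bay), open(d_lab_dock)}

== RESULT ==
["at(bay)", "key_at(k1,store)", "open(d_hall_bay)", "open(d_lab_dock)"]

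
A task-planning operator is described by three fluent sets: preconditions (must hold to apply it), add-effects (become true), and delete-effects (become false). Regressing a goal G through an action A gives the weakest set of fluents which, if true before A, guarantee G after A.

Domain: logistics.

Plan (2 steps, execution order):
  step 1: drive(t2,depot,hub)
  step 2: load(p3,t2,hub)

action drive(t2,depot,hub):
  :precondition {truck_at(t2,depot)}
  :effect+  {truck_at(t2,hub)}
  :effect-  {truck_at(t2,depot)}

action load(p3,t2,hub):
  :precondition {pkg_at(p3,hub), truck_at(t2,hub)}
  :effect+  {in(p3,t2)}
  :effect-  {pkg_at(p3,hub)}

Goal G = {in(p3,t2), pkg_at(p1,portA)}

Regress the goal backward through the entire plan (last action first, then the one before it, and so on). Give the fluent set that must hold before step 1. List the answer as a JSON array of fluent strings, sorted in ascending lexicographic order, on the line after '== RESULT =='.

Regress step by step:
  through step 2 (load(p3,t2,hub)): drop {in(p3,t2)}, keep {pkg_at(p1,portA)}, require {pkg_at(p3,hub), truck_at(t2,hub)}
    → {pkg_at(p1,portA), pkg_at(p3,hub), truck_at(t2,hub)}
  through step 1 (drive(t2,depot,hub)): drop {truck_at(t2,hub)}, keep {pkg_at(p1,portA), pkg_at(p3,hub)}, require {truck_at(t2,depot)}
    → {pkg_at(p1,portA), pkg_at(p3,hub), truck_at(t2,depot)}

== RESULT ==
["pkg_at(p1,portA)", "pkg_at(p3,hub)", "truck_at(t2,depot)"]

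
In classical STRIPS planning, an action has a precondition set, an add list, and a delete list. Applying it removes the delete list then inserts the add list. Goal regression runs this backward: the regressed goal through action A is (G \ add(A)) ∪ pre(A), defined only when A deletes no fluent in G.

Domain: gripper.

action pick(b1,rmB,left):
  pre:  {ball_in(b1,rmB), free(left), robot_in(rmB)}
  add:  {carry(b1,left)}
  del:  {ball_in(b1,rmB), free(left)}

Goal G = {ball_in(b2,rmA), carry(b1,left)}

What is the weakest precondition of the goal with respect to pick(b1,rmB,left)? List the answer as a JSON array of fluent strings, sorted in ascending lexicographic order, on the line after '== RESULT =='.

Compute (G \ add) ∪ pre:
  G ∩ del = {}  (empty — regression defined)
  G \ add = {ball_in(b2,rmA), carry(b1,left)} \ {carry(b1,left)} = {ball_in(b2,rmA)}
  ∪ pre   = {ball_in(b2,rmA)} ∪ {ball_in(b1,rmB), free(left), robot_in(rmB)}
          = {ball_in(b1,rmB), ball_in(b2,rmA), free(left), robot_in(rmB)}

== RESULT ==
["ball_in(b1,rmB)", "ball_in(b2,rmA)", "free(left)", "robot_in(rmB)"]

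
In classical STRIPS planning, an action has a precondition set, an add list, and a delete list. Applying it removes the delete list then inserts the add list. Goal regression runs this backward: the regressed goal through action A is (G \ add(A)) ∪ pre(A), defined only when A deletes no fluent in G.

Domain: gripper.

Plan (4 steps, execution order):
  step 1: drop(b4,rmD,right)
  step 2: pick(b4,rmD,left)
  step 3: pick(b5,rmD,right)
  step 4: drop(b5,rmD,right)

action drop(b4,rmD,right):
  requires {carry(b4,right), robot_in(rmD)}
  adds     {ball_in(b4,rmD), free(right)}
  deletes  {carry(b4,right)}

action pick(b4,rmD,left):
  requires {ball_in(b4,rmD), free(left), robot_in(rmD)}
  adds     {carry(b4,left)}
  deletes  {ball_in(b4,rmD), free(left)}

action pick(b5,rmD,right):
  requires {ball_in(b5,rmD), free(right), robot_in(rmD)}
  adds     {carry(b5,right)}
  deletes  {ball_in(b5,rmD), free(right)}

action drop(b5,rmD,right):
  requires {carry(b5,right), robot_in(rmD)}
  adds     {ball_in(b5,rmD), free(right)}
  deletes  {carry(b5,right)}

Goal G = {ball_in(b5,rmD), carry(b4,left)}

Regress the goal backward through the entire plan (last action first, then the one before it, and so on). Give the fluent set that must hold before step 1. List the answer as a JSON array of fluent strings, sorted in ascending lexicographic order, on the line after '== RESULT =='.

Regress step by step:
  through step 4 (drop(b5,rmD,right)): drop {ball_in(b5,rmD)}, keep {carry(b4,left)}, require {carry(b5,right), robot_in(rmD)}
    → {carry(b4,left), carry(b5,right), robot_in(rmD)}
  through step 3 (pick(b5,rmD,right)): drop {carry(b5,right)}, keep {carry(b4,left), robot_in(rmD)}, require {ball_in(b5,rmD), free(right), robot_in(rmD)}
    → {ball_in(b5,rmD), carry(b4,left), free(right), robot_in(rmD)}
  through step 2 (pick(b4,rmD,left)): drop {carry(b4,left)}, keep {ball_in(b5,rmD), free(right), robot_in(rmD)}, require {ball_in(b4,rmD), free(left), robot_in(rmD)}
    → {ball_in(b4,rmD), ball_in(b5,rmD), free(left), free(right), robot_in(rmD)}
  through step 1 (drop(b4,rmD,right)): drop {ball_in(b4,rmD), free(right)}, keep {ball_in(b5,rmD), free(left), robot_in(rmD)}, require {carry(b4,right), robot_in(rmD)}
    → {ball_in(b5,rmD), carry(b4,right), free(left), robot_in(rmD)}

== RESULT ==
["ball_in(b5,rmD)", "carry(b4,right)", "free(left)", "robot_in(rmD)"]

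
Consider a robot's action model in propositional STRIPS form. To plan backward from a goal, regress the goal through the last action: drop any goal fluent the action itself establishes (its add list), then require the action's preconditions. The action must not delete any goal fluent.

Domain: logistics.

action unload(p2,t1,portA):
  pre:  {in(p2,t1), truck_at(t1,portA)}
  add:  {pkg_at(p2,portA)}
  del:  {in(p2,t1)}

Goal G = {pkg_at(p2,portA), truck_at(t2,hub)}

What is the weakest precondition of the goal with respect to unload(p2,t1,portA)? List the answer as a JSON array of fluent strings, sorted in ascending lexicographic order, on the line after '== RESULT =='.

Compute (G \ add) ∪ pre:
  G ∩ del = {}  (empty — regression defined)
  G \ add = {pkg_at(p2,portA), truck_at(t2,hub)} \ {pkg_at(p2,portA)} = {truck_at(t2,hub)}
  ∪ pre   = {truck_at(t2,hub)} ∪ {in(p2,t1), truck_at(t1,portA)}
          = {in(p2,t1), truck_at(t1,portA), truck_at(t2,hub)}

== RESULT ==
["in(p2,t1)", "truck_at(t1,portA)", "truck_at(t2,hub)"]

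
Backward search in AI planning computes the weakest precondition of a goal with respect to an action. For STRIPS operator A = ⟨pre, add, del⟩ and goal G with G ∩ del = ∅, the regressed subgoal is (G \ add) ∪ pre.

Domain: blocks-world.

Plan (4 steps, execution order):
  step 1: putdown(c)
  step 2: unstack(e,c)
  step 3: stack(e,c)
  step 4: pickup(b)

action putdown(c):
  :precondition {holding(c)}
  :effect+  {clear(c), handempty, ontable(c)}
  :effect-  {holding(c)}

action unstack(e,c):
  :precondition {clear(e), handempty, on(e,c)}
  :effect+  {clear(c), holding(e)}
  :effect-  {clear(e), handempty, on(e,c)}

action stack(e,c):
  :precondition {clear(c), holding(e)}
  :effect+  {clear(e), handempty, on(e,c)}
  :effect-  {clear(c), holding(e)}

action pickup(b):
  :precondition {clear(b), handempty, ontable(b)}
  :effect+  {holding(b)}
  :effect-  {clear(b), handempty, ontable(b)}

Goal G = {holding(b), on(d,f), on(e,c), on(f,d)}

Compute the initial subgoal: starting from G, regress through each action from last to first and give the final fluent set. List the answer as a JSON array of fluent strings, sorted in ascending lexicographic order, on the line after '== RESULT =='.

Regress step by step:
  through step 4 (pickup(b)): drop {holding(b)}, keep {on(d,f), on(e,c), on(f,d)}, require {clear(b), handempty, ontable(b)}
    → {clear(b), handempty, on(d,f), on(e,c), on(f,d), ontable(b)}
  through step 3 (stack(e,c)): drop {handempty, on(e,c)}, keep {clear(b), on(d,f), on(f,d), ontable(b)}, require {clear(c), holding(e)}
    → {clear(b), clear(c), holding(e), on(d,f), on(f,d), ontable(b)}
  through step 2 (unstack(e,c)): drop {clear(c), holding(e)}, keep {clear(b), on(d,f), on(f,d), ontable(b)}, require {clear(e), handempty, on(e,c)}
    → {clear(b), clear(e), handempty, on(d,f), on(e,c), on(f,d), ontable(b)}
  through step 1 (putdown(c)): drop {handempty}, keep {clear(b), clear(e), on(d,f), on(e,c), on(f,d), ontable(b)}, require {holding(c)}
    → {clear(b), clear(e), holding(c), on(d,f), on(e,c), on(f,d), ontable(b)}

== RESULT ==
["clear(b)", "clear(e)", "holding(c)", "on(d,f)", "on(e,c)", "on(f,d)", "ontable(b)"]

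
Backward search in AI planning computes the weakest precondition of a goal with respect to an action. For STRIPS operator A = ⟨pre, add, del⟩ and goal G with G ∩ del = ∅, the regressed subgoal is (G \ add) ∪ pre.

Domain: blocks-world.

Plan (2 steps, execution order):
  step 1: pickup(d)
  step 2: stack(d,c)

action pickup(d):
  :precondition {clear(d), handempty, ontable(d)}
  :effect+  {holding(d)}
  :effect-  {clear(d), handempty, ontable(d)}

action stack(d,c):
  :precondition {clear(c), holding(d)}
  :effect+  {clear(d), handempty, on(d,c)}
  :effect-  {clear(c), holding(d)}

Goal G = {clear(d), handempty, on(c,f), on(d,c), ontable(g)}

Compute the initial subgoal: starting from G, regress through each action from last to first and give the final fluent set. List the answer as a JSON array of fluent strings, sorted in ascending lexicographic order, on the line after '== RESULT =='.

Work backward from the goal:
  through step 2 (stack(d,c)): drop {clear(d), handempty, on(d,c)}, keep {on(c,f), ontable(g)}, require {clear(c), holding(d)}
    → {clear(c), holding(d), on(c,f), ontable(g)}
  through step 1 (pickup(d)): drop {holding(d)}, keep {clear(c), on(c,f), ontable(g)}, require {clear(d), handempty, ontable(d)}
    → {clear(c), clear(d), handempty, on(c,f), ontable(d), ontable(g)}

== RESULT ==
["clear(c)", "clear(d)", "handempty", "on(c,f)", "ontable(d)", "ontable(g)"]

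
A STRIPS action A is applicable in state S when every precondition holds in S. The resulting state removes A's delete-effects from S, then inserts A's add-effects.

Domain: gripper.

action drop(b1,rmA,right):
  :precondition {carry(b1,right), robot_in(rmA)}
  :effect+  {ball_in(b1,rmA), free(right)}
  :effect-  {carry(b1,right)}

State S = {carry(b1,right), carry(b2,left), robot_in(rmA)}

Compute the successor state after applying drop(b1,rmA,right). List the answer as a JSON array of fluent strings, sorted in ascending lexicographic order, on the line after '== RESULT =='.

Compute (S \ del) ∪ add:
  pre ⊆ S: {carry(b1,right), robot_in(rmA)} ⊆ S  — applicable
  S \ del = {carry(b2,left), robot_in(rmA)}
  ∪ add   = {ball_in(b1,rmA), carry(b2,left), free(right), robot_in(rmA)}

== RESULT ==
["ball_in(b1,rmA)", "carry(b2,left)", "free(right)", "robot_in(rmA)"]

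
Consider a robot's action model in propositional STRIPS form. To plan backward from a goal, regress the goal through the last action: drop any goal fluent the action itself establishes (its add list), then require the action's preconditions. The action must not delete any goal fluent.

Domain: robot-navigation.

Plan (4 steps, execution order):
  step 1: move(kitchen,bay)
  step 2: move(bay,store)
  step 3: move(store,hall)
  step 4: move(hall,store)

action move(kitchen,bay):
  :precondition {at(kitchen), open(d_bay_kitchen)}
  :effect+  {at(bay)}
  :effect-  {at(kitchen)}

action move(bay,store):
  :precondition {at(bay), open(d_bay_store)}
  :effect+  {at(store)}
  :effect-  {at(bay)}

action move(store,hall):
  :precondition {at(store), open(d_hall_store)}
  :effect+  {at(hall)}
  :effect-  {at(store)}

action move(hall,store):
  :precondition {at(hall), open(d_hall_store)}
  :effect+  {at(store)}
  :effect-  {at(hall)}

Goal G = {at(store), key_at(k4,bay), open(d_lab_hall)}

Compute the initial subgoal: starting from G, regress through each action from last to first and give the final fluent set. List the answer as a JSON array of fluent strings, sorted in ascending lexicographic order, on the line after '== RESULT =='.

Work backward from the goal:
  through step 4 (move(hall,store)): drop {at(store)}, keep {key_at(k4,bay), open(d_lab_hall)}, require {at(hall), open(d_hall_store)}
    → {at(hall), key_at(k4,bay), open(d_hall_store), open(d_lab_hall)}
  through step 3 (move(store,hall)): drop {at(hall)}, keep {key_at(k4,bay), open(d_hall_store), open(d_lab_hall)}, require {at(store), open(d_hall_store)}
    → {at(store), key_at(k4,bay), open(d_hall_store), open(d_lab_hall)}
  through step 2 (move(bay,store)): drop {at(store)}, keep {key_at(k4,bay), open(d_hall_store), open(d_lab_hall)}, require {at(bay), open(d_bay_store)}
    → {at(bay), key_at(k4,bay), open(d_bay_store), open(d_hall_store), open(d_lab_hall)}
  through step 1 (move(kitchen,bay)): drop {at(bay)}, keep {key_at(k4,bay), open(d_bay_store), open(d_hall_store), open(d_lab_hall)}, require {at(kitchen), open(d_bay_kitchen)}
    → {at(kitchen), key_at(k4,bay), open(d_bay_kitchen), open(d_bay_store), open(d_hall_store), open(d_lab_hall)}

== RESULT ==
["at(kitchen)", "key_at(k4,bay)", "open(d_bay_kitchen)", "open(d_bay_store)", "open(d_hall_store)", "open(d_lab_hall)"]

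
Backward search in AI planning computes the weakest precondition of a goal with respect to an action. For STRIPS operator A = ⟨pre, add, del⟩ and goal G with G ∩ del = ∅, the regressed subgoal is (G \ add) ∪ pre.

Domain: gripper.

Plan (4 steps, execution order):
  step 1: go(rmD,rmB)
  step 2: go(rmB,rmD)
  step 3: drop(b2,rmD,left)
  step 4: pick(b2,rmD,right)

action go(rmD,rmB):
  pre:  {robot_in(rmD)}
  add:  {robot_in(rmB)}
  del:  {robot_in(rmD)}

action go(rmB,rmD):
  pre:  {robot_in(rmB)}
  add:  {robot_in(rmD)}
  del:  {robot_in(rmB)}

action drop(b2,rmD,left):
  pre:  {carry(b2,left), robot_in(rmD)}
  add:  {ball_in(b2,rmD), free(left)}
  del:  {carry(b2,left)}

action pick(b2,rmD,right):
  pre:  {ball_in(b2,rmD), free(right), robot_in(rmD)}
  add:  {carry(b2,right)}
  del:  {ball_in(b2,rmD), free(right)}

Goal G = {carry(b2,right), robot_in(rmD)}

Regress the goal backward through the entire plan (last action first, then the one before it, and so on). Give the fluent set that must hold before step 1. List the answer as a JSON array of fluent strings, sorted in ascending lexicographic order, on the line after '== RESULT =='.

Work backward from the goal:
  through step 4 (pick(b2,rmD,right)): drop {carry(b2,right)}, keep {robot_in(rmD)}, require {ball_in(b2,rmD), free(right), robot_in(rmD)}
    → {ball_in(b2,rmD), free(right), robot_in(rmD)}
  through step 3 (drop(b2,rmD,left)): drop {ball_in(b2,rmD)}, keep {free(right), robot_in(rmD)}, require {carry(b2,left), robot_in(rmD)}
    → {carry(b2,left), free(right), robot_in(rmD)}
  through step 2 (go(rmB,rmD)): drop {robot_in(rmD)}, keep {carry(b2,left), free(right)}, require {robot_in(rmB)}
    → {carry(b2,left), free(right), robot_in(rmB)}
  through step 1 (go(rmD,rmB)): drop {robot_in(rmB)}, keep {carry(b2,left), free(right)}, require {robot_in(rmD)}
    → {carry(b2,left), free(right), robot_in(rmD)}

== RESULT ==
["carry(b2,left)", "free(right)", "robot_in(rmD)"]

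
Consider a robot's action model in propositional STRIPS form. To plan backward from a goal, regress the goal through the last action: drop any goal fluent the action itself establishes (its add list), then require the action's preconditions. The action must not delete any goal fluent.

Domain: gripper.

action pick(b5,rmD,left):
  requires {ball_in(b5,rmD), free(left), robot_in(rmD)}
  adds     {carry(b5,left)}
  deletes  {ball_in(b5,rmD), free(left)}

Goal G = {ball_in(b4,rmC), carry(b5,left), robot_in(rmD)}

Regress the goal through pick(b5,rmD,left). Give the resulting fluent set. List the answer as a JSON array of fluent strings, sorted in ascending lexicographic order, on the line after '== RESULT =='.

Compute (G \ add) ∪ pre:
  G ∩ del = {}  (empty — regression defined)
  G \ add = {ball_in(b4,rmC), carry(b5,left), robot_in(rmD)} \ {carry(b5,left)} = {ball_in(b4,rmC), robot_in(rmD)}
  ∪ pre   = {ball_in(b4,rmC), robot_in(rmD)} ∪ {ball_in(b5,rmD), free(left), robot_in(rmD)}
          = {ball_in(b4,rmC), ball_in(b5,rmD), free(left), robot_in(rmD)}

== RESULT ==
["ball_in(b4,rmC)", "ball_in(b5,rmD)", "free(left)", "robot_in(rmD)"]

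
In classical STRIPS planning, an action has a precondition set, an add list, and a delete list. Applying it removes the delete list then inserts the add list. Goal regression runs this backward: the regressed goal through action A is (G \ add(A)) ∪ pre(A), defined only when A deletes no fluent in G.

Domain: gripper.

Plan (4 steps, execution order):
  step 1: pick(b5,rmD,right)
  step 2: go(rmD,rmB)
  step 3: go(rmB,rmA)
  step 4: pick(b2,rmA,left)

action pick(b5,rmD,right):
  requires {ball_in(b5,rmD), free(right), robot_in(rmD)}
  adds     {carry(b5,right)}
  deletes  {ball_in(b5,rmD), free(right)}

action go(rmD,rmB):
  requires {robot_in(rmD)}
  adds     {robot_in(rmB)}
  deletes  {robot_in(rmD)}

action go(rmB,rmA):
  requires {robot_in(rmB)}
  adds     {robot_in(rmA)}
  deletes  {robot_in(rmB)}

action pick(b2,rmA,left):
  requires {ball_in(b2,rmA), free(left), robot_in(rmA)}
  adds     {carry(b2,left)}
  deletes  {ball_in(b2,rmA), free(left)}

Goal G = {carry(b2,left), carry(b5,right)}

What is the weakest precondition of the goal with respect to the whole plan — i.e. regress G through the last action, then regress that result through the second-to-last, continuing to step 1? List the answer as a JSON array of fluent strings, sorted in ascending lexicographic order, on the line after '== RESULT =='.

Work backward from the goal:
  through step 4 (pick(b2,rmA,left)): drop {carry(b2,left)}, keep {carry(b5,right)}, require {ball_in(b2,rmA), free(left), robot_in(rmA)}
    → {ball_in(b2,rmA), carry(b5,right), free(left), robot_in(rmA)}
  through step 3 (go(rmB,rmA)): drop {robot_in(rmA)}, keep {ball_in(b2,rmA), carry(b5,right), free(left)}, require {robot_in(rmB)}
    → {ball_in(b2,rmA), carry(b5,right), free(left), robot_in(rmB)}
  through step 2 (go(rmD,rmB)): drop {robot_in(rmB)}, keep {ball_in(b2,rmA), carry(b5,right), free(left)}, require {robot_in(rmD)}
    → {ball_in(b2,rmA), carry(b5,right), free(left), robot_in(rmD)}
  through step 1 (pick(b5,rmD,right)): drop {carry(b5,right)}, keep {ball_in(b2,rmA), free(left), robot_in(rmD)}, require {ball_in(b5,rmD), free(right), robot_in(rmD)}
    → {ball_in(b2,rmA), ball_in(b5,rmD), free(left), free(right), robot_in(rmD)}

== RESULT ==
["ball_in(b2,rmA)", "ball_in(b5,rmD)", "free(left)", "free(right)", "robot_in(rmD)"]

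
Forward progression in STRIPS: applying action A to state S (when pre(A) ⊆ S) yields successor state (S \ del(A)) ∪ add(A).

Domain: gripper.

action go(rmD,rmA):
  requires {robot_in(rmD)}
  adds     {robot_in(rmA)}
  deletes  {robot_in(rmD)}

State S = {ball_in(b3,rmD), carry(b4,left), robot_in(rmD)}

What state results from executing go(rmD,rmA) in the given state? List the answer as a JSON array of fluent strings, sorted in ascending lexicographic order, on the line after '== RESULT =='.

Compute (S \ del) ∪ add:
  pre ⊆ S: {robot_in(rmD)} ⊆ S  — applicable
  S \ del = {ball_in(b3,rmD), carry(b4,left)}
  ∪ add   = {ball_in(b3,rmD), carry(b4,left), robot_in(rmA)}

== RESULT ==
["ball_in(b3,rmD)", "carry(b4,left)", "robot_in(rmA)"]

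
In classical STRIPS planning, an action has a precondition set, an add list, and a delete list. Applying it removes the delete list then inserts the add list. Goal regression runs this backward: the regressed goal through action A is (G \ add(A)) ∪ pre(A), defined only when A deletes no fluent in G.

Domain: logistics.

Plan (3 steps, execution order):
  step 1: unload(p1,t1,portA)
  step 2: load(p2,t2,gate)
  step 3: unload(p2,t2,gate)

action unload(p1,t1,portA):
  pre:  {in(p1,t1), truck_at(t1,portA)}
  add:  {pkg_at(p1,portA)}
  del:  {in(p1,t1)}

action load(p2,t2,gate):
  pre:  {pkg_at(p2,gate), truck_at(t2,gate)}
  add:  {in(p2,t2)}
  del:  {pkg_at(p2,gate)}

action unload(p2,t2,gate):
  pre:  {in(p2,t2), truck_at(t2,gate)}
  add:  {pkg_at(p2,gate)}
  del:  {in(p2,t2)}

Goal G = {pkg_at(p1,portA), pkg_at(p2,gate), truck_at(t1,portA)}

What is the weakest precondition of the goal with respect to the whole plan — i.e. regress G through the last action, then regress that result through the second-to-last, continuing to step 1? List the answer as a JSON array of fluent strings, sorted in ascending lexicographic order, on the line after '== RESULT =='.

Work backward from the goal:
  through step 3 (unload(p2,t2,gate)): drop {pkg_at(p2,gate)}, keep {pkg_at(p1,portA), truck_at(t1,portA)}, require {in(p2,t2), truck_at(t2,gate)}
    → {in(p2,t2), pkg_at(p1,portA), truck_at(t1,portA), truck_at(t2,gate)}
  through step 2 (load(p2,t2,gate)): drop {in(p2,t2)}, keep {pkg_at(p1,portA), truck_at(t1,portA), truck_at(t2,gate)}, require {pkg_at(p2,gate), truck_at(t2,gate)}
    → {pkg_at(p1,portA), pkg_at(p2,gate), truck_at(t1,portA), truck_at(t2,gate)}
  through step 1 (unload(p1,t1,portA)): drop {pkg_at(p1,portA)}, keep {pkg_at(p2,gate), truck_at(t1,portA), truck_at(t2,gate)}, require {in(p1,t1), truck_at(t1,portA)}
    → {in(p1,t1), pkg_at(p2,gate), truck_at(t1,portA), truck_at(t2,gate)}

== RESULT ==
["in(p1,t1)", "pkg_at(p2,gate)", "truck_at(t1,portA)", "truck_at(t2,gate)"]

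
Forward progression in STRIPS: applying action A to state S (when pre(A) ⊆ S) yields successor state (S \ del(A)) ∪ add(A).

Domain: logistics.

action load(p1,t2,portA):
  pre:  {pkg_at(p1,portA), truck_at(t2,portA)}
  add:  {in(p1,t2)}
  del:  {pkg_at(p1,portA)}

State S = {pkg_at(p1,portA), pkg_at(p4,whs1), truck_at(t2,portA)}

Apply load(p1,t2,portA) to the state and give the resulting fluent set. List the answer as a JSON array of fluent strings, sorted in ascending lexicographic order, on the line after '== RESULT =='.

Compute (S \ del) ∪ add:
  pre ⊆ S: {pkg_at(p1,portA), truck_at(t2,portA)} ⊆ S  — applicable
  S \ del = {pkg_at(p4,whs1), truck_at(t2,portA)}
  ∪ add   = {in(p1,t2), pkg_at(p4,whs1), truck_at(t2,portA)}

== RESULT ==
["in(p1,t2)", "pkg_at(p4,whs1)", "truck_at(t2,portA)"]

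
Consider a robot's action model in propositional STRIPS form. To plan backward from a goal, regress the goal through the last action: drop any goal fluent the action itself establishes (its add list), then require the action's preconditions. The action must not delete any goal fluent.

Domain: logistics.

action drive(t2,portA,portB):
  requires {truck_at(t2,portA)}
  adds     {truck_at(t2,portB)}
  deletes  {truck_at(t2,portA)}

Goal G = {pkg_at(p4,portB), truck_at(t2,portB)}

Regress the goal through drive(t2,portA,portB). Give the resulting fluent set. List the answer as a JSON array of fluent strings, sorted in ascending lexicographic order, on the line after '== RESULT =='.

Regress:
  G ∩ del = {}  (empty — regression defined)
  G \ add = {pkg_at(p4,portB), truck_at(t2,portB)} \ {truck_at(t2,portB)} = {pkg_at(p4,portB)}
  ∪ pre   = {pkg_at(p4,portB)} ∪ {truck_at(t2,portA)}
          = {pkg_at(p4,portB), truck_at(t2,portA)}

== RESULT ==
["pkg_at(p4,portB)", "truck_at(t2,portA)"]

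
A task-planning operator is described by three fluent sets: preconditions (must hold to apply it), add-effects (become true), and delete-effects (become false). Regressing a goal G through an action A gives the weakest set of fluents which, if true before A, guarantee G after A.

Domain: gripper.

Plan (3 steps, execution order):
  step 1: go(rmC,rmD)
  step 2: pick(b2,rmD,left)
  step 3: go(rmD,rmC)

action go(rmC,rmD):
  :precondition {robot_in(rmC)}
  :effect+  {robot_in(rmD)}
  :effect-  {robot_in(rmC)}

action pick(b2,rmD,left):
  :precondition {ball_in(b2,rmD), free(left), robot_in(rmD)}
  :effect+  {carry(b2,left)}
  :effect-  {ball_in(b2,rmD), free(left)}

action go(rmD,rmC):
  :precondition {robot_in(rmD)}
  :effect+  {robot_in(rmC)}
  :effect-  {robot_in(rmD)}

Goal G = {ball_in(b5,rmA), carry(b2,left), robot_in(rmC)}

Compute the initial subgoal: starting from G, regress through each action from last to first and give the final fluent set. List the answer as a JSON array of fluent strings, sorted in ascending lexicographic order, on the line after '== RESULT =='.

Work backward from the goal:
  through step 3 (go(rmD,rmC)): drop {robot_in(rmC)}, keep {ball_in(b5,rmA), carry(b2,left)}, require {robot_in(rmD)}
    → {ball_in(b5,rmA), carry(b2,left), robot_in(rmD)}
  through step 2 (pick(b2,rmD,left)): drop {carry(b2,left)}, keep {ball_in(b5,rmA), robot_in(rmD)}, require {ball_in(b2,rmD), free(left), robot_in(rmD)}
    → {ball_in(b2,rmD), ball_in(b5,rmA), free(left), robot_in(rmD)}
  through step 1 (go(rmC,rmD)): drop {robot_in(rmD)}, keep {ball_in(b2,rmD), ball_in(b5,rmA), free(left)}, require {robot_in(rmC)}
    → {ball_in(b2,rmD), ball_in(b5,rmA), free(left), robot_in(rmC)}

== RESULT ==
["ball_in(b2,rmD)", "ball_in(b5,rmA)", "free(left)", "robot_in(rmC)"]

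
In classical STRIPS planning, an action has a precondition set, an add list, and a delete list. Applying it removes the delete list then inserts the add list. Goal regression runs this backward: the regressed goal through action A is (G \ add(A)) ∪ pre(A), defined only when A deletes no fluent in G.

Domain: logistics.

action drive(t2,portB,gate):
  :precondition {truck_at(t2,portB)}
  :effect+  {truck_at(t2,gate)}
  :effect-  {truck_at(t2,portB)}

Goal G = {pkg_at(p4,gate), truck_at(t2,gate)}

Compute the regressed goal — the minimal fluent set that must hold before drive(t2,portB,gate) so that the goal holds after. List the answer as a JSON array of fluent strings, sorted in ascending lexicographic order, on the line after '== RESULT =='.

Regress:
  G ∩ del = {}  (empty — regression defined)
  G \ add = {pkg_at(p4,gate), truck_at(t2,gate)} \ {truck_at(t2,gate)} = {pkg_at(p4,gate)}
  ∪ pre   = {pkg_at(p4,gate)} ∪ {truck_at(t2,portB)}
          = {pkg_at(p4,gate), truck_at(t2,portB)}

== RESULT ==
["pkg_at(p4,gate)", "truck_at(t2,portB)"]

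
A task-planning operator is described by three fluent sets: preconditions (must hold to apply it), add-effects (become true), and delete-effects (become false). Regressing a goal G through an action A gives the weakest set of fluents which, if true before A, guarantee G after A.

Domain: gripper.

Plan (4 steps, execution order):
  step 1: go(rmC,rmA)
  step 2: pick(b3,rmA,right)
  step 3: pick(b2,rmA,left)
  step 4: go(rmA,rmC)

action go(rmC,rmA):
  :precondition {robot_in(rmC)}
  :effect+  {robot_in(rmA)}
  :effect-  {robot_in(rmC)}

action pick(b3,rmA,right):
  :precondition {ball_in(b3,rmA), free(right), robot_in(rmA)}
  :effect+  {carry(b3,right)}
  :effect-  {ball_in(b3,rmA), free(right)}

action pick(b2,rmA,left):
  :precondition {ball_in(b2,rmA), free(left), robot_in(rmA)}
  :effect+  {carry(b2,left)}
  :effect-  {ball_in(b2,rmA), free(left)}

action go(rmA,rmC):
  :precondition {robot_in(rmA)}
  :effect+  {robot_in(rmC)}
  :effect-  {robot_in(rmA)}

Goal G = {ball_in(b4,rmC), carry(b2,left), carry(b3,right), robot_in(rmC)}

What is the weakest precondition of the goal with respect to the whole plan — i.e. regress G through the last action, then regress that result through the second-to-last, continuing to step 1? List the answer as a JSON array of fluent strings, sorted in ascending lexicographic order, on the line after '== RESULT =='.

Regress step by step:
  through step 4 (go(rmA,rmC)): drop {robot_in(rmC)}, keep {ball_in(b4,rmC), carry(b2,left), carry(b3,right)}, require {robot_in(rmA)}
    → {ball_in(b4,rmC), carry(b2,left), carry(b3,right), robot_in(rmA)}
  through step 3 (pick(b2,rmA,left)): drop {carry(b2,left)}, keep {ball_in(b4,rmC), carry(b3,right), robot_in(rmA)}, require {ball_in(b2,rmA), free(left), robot_in(rmA)}
    → {ball_in(b2,rmA), ball_in(b4,rmC), carry(b3,right), free(left), robot_in(rmA)}
  through step 2 (pick(b3,rmA,right)): drop {carry(b3,right)}, keep {ball_in(b2,rmA), ball_in(b4,rmC), free(left), robot_in(rmA)}, require {ball_in(b3,rmA), free(right), robot_in(rmA)}
    → {ball_in(b2,rmA), ball_in(b3,rmA), ball_in(b4,rmC), free(left), free(right), robot_in(rmA)}
  through step 1 (go(rmC,rmA)): drop {robot_in(rmA)}, keep {ball_in(b2,rmA), ball_in(b3,rmA), ball_in(b4,rmC), free(left), free(right)}, require {robot_in(rmC)}
    → {ball_in(b2,rmA), ball_in(b3,rmA), ball_in(b4,rmC), free(left), free(right), robot_in(rmC)}

== RESULT ==
["ball_in(b2,rmA)", "ball_in(b3,rmA)", "ball_in(b4,rmC)", "free(left)", "free(right)", "robot_in(rmC)"]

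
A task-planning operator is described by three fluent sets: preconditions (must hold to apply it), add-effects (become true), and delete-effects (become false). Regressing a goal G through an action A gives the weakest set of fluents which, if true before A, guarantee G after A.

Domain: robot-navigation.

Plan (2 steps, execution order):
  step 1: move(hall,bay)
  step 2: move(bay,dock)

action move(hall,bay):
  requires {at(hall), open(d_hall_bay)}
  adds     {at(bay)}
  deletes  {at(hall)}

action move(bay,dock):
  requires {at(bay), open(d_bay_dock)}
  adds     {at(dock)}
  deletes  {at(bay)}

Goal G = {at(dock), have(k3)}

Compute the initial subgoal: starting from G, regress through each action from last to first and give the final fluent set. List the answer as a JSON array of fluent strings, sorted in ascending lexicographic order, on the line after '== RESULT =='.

Regress step by step:
  through step 2 (move(bay,dock)): drop {at(dock)}, keep {have(k3)}, require {at(bay), open(d_bay_dock)}
    → {at(bay), have(k3), open(d_bay_dock)}
  through step 1 (move(hall,bay)): drop {at(bay)}, keep {have(k3), open(d_bay_dock)}, require {at(hall), open(d_hall_bay)}
    → {at(hall), have(k3), open(d_bay_dock), open(d_hall_bay)}

== RESULT ==
["at(hall)", "have(k3)", "open(d_bay_dock)", "open(d_hall_bay)"]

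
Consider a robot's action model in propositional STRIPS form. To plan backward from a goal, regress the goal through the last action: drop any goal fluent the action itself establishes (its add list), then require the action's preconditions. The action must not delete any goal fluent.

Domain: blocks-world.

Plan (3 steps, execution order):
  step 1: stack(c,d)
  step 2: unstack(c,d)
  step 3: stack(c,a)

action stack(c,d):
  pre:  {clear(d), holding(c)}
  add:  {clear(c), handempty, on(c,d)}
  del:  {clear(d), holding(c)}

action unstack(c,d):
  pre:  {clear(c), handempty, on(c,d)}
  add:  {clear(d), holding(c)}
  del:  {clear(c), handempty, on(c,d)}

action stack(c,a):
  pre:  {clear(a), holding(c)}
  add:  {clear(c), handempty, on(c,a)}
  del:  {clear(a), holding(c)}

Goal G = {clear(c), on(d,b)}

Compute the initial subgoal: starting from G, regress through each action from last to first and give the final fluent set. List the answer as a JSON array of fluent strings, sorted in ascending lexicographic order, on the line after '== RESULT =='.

Regress step by step:
  through step 3 (stack(c,a)): drop {clear(c)}, keep {on(d,b)}, require {clear(a), holding(c)}
    → {clear(a), holding(c), on(d,b)}
  through step 2 (unstack(c,d)): drop {holding(c)}, keep {clear(a), on(d,b)}, require {clear(c), handempty, on(c,d)}
    → {clear(a), clear(c), handempty, on(c,d), on(d,b)}
  through step 1 (stack(c,d)): drop {clear(c), handempty, on(c,d)}, keep {clear(a), on(d,b)}, require {clear(d), holding(c)}
    → {clear(a), clear(d), holding(c), on(d,b)}

== RESULT ==
["clear(a)", "clear(d)", "holding(c)", "on(d,b)"]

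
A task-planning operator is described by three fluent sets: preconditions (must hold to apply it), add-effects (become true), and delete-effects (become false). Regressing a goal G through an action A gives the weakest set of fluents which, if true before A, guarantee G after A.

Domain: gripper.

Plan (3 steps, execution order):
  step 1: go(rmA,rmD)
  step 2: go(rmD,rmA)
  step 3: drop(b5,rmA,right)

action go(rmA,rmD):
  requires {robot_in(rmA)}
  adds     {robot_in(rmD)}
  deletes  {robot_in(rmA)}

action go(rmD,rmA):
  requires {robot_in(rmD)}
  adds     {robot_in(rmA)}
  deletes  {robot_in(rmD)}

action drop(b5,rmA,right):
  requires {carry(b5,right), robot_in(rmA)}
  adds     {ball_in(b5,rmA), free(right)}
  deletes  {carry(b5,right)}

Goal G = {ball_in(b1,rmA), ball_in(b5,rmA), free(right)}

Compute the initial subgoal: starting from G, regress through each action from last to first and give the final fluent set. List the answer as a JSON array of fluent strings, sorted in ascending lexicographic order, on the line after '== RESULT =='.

Work backward from the goal:
  through step 3 (drop(b5,rmA,right)): drop {ball_in(b5,rmA), free(right)}, keep {ball_in(b1,rmA)}, require {carry(b5,right), robot_in(rmA)}
    → {ball_in(b1,rmA), carry(b5,right), robot_in(rmA)}
  through step 2 (go(rmD,rmA)): drop {robot_in(rmA)}, keep {ball_in(b1,rmA), carry(b5,right)}, require {robot_in(rmD)}
    → {ball_in(b1,rmA), carry(b5,right), robot_in(rmD)}
  through step 1 (go(rmA,rmD)): drop {robot_in(rmD)}, keep {ball_in(b1,rmA), carry(b5,right)}, require {robot_in(rmA)}
    → {ball_in(b1,rmA), carry(b5,right), robot_in(rmA)}

== RESULT ==
["ball_in(b1,rmA)", "carry(b5,right)", "robot_in(rmA)"]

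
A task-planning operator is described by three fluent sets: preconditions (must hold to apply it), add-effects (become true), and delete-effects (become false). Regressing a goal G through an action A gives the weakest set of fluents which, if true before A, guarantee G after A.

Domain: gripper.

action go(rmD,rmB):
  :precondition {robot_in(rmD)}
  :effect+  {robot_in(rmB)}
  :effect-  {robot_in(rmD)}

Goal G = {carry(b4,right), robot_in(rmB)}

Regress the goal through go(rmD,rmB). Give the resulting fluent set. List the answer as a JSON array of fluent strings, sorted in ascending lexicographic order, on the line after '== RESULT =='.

Compute (G \ add) ∪ pre:
  G ∩ del = {}  (empty — regression defined)
  G \ add = {carry(b4,right), robot_in(rmB)} \ {robot_in(rmB)} = {carry(b4,right)}
  ∪ pre   = {carry(b4,right)} ∪ {robot_in(rmD)}
          = {carry(b4,right), robot_in(rmD)}

== RESULT ==
["carry(b4,right)", "robot_in(rmD)"]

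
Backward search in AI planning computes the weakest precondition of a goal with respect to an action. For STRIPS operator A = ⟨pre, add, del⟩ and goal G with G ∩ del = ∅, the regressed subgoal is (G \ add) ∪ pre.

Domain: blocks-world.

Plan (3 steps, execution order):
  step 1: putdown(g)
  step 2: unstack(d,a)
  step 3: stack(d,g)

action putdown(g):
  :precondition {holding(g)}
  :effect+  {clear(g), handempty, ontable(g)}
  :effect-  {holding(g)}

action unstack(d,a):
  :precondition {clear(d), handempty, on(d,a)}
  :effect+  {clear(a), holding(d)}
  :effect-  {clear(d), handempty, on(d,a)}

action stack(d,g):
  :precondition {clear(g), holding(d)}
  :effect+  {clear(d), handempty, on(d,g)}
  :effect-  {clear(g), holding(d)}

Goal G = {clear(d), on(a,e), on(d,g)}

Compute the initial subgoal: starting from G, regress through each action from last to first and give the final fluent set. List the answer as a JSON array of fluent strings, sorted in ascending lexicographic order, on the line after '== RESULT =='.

Work backward from the goal:
  through step 3 (stack(d,g)): drop {clear(d), on(d,g)}, keep {on(a,e)}, require {clear(g), holding(d)}
    → {clear(g), holding(d), on(a,e)}
  through step 2 (unstack(d,a)): drop {holding(d)}, keep {clear(g), on(a,e)}, require {clear(d), handempty, on(d,a)}
    → {clear(d), clear(g), handempty, on(a,e), on(d,a)}
  through step 1 (putdown(g)): drop {clear(g), handempty}, keep {clear(d), on(a,e), on(d,a)}, require {holding(g)}
    → {clear(d), holding(g), on(a,e), on(d,a)}

== RESULT ==
["clear(d)", "holding(g)", "on(a,e)", "on(d,a)"]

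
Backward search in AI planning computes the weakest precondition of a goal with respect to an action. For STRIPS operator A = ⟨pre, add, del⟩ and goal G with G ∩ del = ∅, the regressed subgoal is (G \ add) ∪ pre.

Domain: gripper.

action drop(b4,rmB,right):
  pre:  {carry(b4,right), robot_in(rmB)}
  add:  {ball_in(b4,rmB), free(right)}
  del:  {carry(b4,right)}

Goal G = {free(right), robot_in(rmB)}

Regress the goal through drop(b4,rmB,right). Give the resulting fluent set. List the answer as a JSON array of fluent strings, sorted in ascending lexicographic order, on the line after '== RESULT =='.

Compute (G \ add) ∪ pre:
  G ∩ del = {}  (empty — regression defined)
  G \ add = {free(right), robot_in(rmB)} \ {ball_in(b4,rmB), free(right)} = {robot_in(rmB)}
  ∪ pre   = {robot_in(rmB)} ∪ {carry(b4,right), robot_in(rmB)}
          = {carry(b4,right), robot_in(rmB)}

== RESULT ==
["carry(b4,right)", "robot_in(rmB)"]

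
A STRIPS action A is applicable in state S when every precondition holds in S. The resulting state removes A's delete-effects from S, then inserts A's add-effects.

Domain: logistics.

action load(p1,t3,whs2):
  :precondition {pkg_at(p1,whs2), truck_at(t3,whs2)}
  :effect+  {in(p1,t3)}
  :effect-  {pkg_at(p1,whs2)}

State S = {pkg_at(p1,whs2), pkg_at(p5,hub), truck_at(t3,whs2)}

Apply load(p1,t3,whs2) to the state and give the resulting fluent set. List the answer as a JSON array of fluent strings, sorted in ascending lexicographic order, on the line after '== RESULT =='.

Progress:
  pre ⊆ S: {pkg_at(p1,whs2), truck_at(t3,whs2)} ⊆ S  — applicable
  S \ del = {pkg_at(p5,hub), truck_at(t3,whs2)}
  ∪ add   = {in(p1,t3), pkg_at(p5,hub), truck_at(t3,whs2)}

== RESULT ==
["in(p1,t3)", "pkg_at(p5,hub)", "truck_at(t3,whs2)"]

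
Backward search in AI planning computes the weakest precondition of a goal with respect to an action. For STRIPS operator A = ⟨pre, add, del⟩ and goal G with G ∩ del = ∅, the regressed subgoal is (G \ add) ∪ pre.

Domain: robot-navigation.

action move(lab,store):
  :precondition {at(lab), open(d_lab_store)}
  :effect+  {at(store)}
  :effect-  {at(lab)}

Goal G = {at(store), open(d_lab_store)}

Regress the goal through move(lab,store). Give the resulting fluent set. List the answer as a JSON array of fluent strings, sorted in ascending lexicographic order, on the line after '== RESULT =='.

Compute (G \ add) ∪ pre:
  G ∩ del = {}  (empty — regression defined)
  G \ add = {at(store), open(d_lab_store)} \ {at(store)} = {open(d_lab_store)}
  ∪ pre   = {open(d_lab_store)} ∪ {at(lab), open(d_lab_store)}
          = {at(lab), open(d_lab_store)}

== RESULT ==
["at(lab)", "open(d_lab_store)"]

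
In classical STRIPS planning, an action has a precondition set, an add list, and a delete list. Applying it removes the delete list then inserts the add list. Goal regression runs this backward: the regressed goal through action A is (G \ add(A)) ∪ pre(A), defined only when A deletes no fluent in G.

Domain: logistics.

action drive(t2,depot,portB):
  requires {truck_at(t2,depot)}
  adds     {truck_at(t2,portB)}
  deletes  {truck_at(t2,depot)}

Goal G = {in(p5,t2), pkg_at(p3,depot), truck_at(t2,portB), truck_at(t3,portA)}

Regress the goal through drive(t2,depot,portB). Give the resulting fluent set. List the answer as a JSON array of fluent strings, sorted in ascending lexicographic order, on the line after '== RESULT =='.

Regress:
  G ∩ del = {}  (empty — regression defined)
  G \ add = {in(p5,t2), pkg_at(p3,depot), truck_at(t2,portB), truck_at(t3,portA)} \ {truck_at(t2,portB)} = {in(p5,t2), pkg_at(p3,depot), truck_at(t3,portA)}
  ∪ pre   = {in(p5,t2), pkg_at(p3,depot), truck_at(t3,portA)} ∪ {truck_at(t2,depot)}
          = {in(p5,t2), pkg_at(p3,depot), truck_at(t2,depot), truck_at(t3,portA)}

== RESULT ==
["in(p5,t2)", "pkg_at(p3,depot)", "truck_at(t2,depot)", "truck_at(t3,portA)"]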